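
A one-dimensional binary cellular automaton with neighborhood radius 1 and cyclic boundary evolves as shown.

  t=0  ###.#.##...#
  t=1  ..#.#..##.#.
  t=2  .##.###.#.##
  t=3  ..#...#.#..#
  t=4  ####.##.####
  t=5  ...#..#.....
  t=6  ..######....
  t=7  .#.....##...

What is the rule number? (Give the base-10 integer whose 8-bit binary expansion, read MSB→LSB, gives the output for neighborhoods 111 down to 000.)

86

  ###|.  b7=0 t=0,i=0
  ##.|#  b6=1 t=0,i=2
  #.#|.  b5=0 t=0,i=3
  #..|#  b4=1 t=0,i=8
  .##|.  b3=0 t=0,i=6
  .#.|#  b2=1 t=0,i=4
  ..#|#  b1=1 t=0,i=10
  ...|.  b0=0 t=0,i=9
  bits 01010110 = 86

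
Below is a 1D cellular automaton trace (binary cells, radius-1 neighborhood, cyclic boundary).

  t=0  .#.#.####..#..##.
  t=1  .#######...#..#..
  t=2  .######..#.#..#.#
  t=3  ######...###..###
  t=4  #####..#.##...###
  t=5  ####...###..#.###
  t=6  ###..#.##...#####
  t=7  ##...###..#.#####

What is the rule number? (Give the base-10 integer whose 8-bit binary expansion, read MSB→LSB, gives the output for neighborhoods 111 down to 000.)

  ### -> #   bit 7 = 1  t=0,i=6
  ##. -> .   bit 6 = 0  t=0,i=8
  #.# -> #   bit 5 = 1  t=0,i=2
  #.. -> .   bit 4 = 0  t=0,i=9
  .## -> #   bit 3 = 1  t=0,i=5
  .#. -> #   bit 2 = 1  t=0,i=1
  ..# -> .   bit 1 = 0  t=0,i=0
  ... -> #   bit 0 = 1  t=1,i=9
  bits 10101101 = 173

173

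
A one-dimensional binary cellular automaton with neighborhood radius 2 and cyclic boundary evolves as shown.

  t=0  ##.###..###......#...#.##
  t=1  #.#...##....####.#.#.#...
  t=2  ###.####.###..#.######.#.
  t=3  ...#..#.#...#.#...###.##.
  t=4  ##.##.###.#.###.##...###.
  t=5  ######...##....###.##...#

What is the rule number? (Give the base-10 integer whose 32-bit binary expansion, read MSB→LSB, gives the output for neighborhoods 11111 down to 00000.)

3464181371

  #####|#  b31=1 t=2,i=18
  ####.|#  b30=1 t=0,i=0
  ###.#|.  b29=0 t=0,i=1
  ###..|.  b28=0 t=0,i=5
  ##.##|#  b27=1 t=0,i=2
  ##.#.|#  b26=1 t=1,i=16
  ##..#|#  b25=1 t=0,i=6
  ##...|.  b24=0 t=0,i=11
  #.###|.  b23=0 t=0,i=3
  #.##.|#  b22=1 t=3,i=22
  #.#.#|#  b21=1 t=1,i=17
  #.#..|#  b20=1 t=1,i=2
  #..##|#  b19=1 t=0,i=7
  #..#.|.  b18=0 t=2,i=13
  #...#|#  b17=1 t=0,i=19
  #....|#  b16=1 t=0,i=12
  .####|.  b15=0 t=0,i=24
  .###.|.  b14=0 t=0,i=4
  .##.#|#  b13=1 t=4,i=1
  .##..|#  b12=1 t=1,i=7
  .#.##|.  b11=0 t=0,i=22
  .#.#.|#  b10=1 t=1,i=1
  .#..#|#  b9=1 t=3,i=4
  .#...|.  b8=0 t=0,i=18
  ..###|.  b7=0 t=0,i=8
  ..##.|#  b6=1 t=1,i=6
  ..#.#|#  b5=1 t=0,i=21
  ..#..|#  b4=1 t=0,i=17
  ...##|#  b3=1 t=1,i=5
  ...#.|.  b2=0 t=0,i=16
  ....#|#  b1=1 t=0,i=15
  .....|#  b0=1 t=0,i=13
  bits 11001110011110110011011001111011 = 3464181371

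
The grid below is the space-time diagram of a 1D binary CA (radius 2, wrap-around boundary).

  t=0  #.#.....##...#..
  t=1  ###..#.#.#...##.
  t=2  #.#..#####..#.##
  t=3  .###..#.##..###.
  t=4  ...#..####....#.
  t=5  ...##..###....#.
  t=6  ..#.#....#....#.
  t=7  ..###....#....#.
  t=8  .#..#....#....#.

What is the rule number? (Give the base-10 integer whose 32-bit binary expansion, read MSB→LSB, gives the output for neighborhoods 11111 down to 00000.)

  #####|.  b31=0 t=2,i=7
  ####.|#  b30=1 t=2,i=8
  ###.#|.  b29=0 t=2,i=0
  ###..|#  b28=1 t=1,i=2
  ##.##|#  b27=1 t=1,i=15
  ##.#.|#  b26=1 t=2,i=1
  ##..#|.  b25=0 t=1,i=3
  ##...|.  b24=0 t=0,i=10
  #.###|#  b23=1 t=1,i=0
  #.##.|#  b22=1 t=3,i=8
  #.#.#|#  b21=1 t=1,i=7
  #.#..|#  b20=1 t=0,i=2
  #..##|.  b19=0 t=2,i=4
  #..#.|.  b18=0 t=0,i=15
  #...#|.  b17=0 t=0,i=11
  #....|.  b16=0 t=0,i=4
  .####|#  b15=1 t=2,i=6
  .###.|.  b14=0 t=1,i=1
  .##.#|#  b13=1 t=1,i=14
  .##..|#  b12=1 t=0,i=9
  .#.##|#  b11=1 t=2,i=13
  .#.#.|#  b10=1 t=0,i=1
  .#..#|#  b9=1 t=0,i=14
  .#...|.  b8=0 t=0,i=3
  ..###|.  b7=0 t=2,i=5
  ..##.|.  b6=0 t=0,i=8
  ..#.#|#  b5=1 t=0,i=0
  ..#..|#  b4=1 t=0,i=13
  ...##|#  b3=1 t=0,i=7
  ...#.|.  b2=0 t=0,i=12
  ....#|.  b1=0 t=0,i=6
  .....|#  b0=1 t=0,i=5
  bits 01011100111100001011111000111001 = 1559281209

1559281209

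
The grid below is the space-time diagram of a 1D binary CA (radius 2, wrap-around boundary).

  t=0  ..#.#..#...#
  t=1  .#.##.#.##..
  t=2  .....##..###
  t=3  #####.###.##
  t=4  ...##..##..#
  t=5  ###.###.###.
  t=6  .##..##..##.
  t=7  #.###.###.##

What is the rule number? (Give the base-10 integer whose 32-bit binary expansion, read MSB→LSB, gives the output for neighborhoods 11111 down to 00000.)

  nb #####: next=.  (t=3,i=0, bit31=0)
  nb ####.: next=#  (t=3,i=3, bit30=1)
  nb ###.#: next=#  (t=3,i=4, bit29=1)
  nb ###..: next=#  (t=2,i=11, bit28=1)
  nb ##.##: next=.  (t=3,i=5, bit27=0)
  nb ##.#.: next=#  (t=1,i=5, bit26=1)
  nb ##..#: next=#  (t=2,i=7, bit25=1)
  nb ##...: next=#  (t=1,i=10, bit24=1)
  nb #.###: next=.  (t=3,i=6, bit23=0)
  nb #.##.: next=.  (t=1,i=3, bit22=0)
  nb #.#.#: next=#  (t=1,i=6, bit21=1)
  nb #.#..: next=#  (t=0,i=4, bit20=1)
  nb #..##: next=#  (t=2,i=8, bit19=1)
  nb #..#.: next=#  (t=0,i=1, bit18=1)
  nb #...#: next=#  (t=0,i=9, bit17=1)
  nb #....: next=#  (t=2,i=1, bit16=1)
  nb .####: next=#  (t=3,i=11, bit15=1)
  nb .###.: next=#  (t=2,i=10, bit14=1)
  nb .##.#: next=.  (t=1,i=4, bit13=0)
  nb .##..: next=#  (t=1,i=9, bit12=1)
  nb .#.##: next=.  (t=1,i=2, bit11=0)
  nb .#.#.: next=#  (t=0,i=3, bit10=1)
  nb .#..#: next=.  (t=0,i=0, bit9=0)
  nb .#...: next=#  (t=0,i=8, bit8=1)
  nb ..###: next=.  (t=2,i=9, bit7=0)
  nb ..##.: next=.  (t=2,i=5, bit6=0)
  nb ..#.#: next=.  (t=0,i=2, bit5=0)
  nb ..#..: next=.  (t=0,i=7, bit4=0)
  nb ...##: next=#  (t=2,i=4, bit3=1)
  nb ...#.: next=.  (t=0,i=10, bit2=0)
  nb ....#: next=#  (t=2,i=3, bit1=1)
  nb .....: next=#  (t=2,i=2, bit0=1)
  bits 01110111001111111101010100001011 = 2000672011

2000672011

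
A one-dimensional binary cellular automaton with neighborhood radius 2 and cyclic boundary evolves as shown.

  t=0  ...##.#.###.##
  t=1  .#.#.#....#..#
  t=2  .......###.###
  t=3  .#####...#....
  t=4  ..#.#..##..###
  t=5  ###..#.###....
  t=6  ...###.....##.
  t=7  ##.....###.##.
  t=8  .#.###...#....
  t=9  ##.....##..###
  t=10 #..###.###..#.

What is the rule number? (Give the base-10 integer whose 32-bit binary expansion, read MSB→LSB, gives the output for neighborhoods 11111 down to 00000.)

  ##### -> .   bit 31 = 0  t=3,i=3
  ####. -> #   bit 30 = 1  t=3,i=4
  ###.# -> #   bit 29 = 1  t=0,i=10
  ###.. -> .   bit 28 = 0  t=2,i=13
  ##.## -> .   bit 27 = 0  t=0,i=11
  ##.#. -> #   bit 26 = 1  t=0,i=5
  ##..# -> #   bit 25 = 1  t=4,i=0
  ##... -> .   bit 24 = 0  t=0,i=0
  #.### -> .   bit 23 = 0  t=0,i=8
  #.##. -> .   bit 22 = 0  t=0,i=12
  #.#.# -> .   bit 21 = 0  t=0,i=6
  #.#.. -> .   bit 20 = 0  t=1,i=5
  #..## -> .   bit 19 = 0  t=4,i=6
  #..#. -> #   bit 18 = 1  t=1,i=12
  #...# -> #   bit 17 = 1  t=0,i=1
  #.... -> #   bit 16 = 1  t=1,i=7
  .#### -> #   bit 15 = 1  t=3,i=2
  .###. -> .   bit 14 = 0  t=0,i=9
  .##.# -> .   bit 13 = 0  t=0,i=4
  .##.. -> #   bit 12 = 1  t=0,i=13
  .#.## -> .   bit 11 = 0  t=0,i=7
  .#.#. -> .   bit 10 = 0  t=1,i=0
  .#..# -> #   bit 9 = 1  t=1,i=11
  .#... -> .   bit 8 = 0  t=1,i=6
  ..### -> .   bit 7 = 0  t=2,i=7
  ..##. -> #   bit 6 = 1  t=0,i=3
  ..#.# -> #   bit 5 = 1  t=1,i=13
  ..#.. -> .   bit 4 = 0  t=1,i=10
  ...## -> .   bit 3 = 0  t=0,i=2
  ...#. -> #   bit 2 = 1  t=1,i=9
  ....# -> #   bit 1 = 1  t=1,i=8
  ..... -> #   bit 0 = 1  t=2,i=2
  bits 01100110000001111001001001100111 = 1711772263

1711772263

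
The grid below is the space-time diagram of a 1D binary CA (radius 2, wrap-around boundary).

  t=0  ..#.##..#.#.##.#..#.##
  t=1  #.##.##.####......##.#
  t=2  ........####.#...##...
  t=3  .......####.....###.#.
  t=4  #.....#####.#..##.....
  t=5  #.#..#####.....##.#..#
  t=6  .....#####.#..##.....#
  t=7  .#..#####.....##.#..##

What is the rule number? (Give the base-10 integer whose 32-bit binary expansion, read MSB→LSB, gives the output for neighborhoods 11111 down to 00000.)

3533806844

  ##### -> #   bit 31 = 1  t=4,i=8
  ####. -> #   bit 30 = 1  t=1,i=10
  ###.# -> .   bit 29 = 0  t=2,i=11
  ###.. -> #   bit 28 = 1  t=1,i=11
  ##.## -> .   bit 27 = 0  t=1,i=1
  ##.#. -> .   bit 26 = 0  t=0,i=14
  ##..# -> #   bit 25 = 1  t=0,i=0
  ##... -> .   bit 24 = 0  t=1,i=12
  #.### -> #   bit 23 = 1  t=1,i=8
  #.##. -> .   bit 22 = 0  t=0,i=4
  #.#.# -> #   bit 21 = 1  t=0,i=10
  #.#.. -> .   bit 20 = 0  t=0,i=15
  #..## -> .   bit 19 = 0  t=4,i=14
  #..#. -> .   bit 18 = 0  t=0,i=1
  #...# -> .   bit 17 = 0  t=2,i=15
  #.... -> #   bit 16 = 1  t=1,i=13
  .#### -> #   bit 15 = 1  t=1,i=9
  .###. -> .   bit 14 = 0  t=3,i=17
  .##.# -> .   bit 13 = 0  t=0,i=13
  .##.. -> #   bit 12 = 1  t=0,i=5
  .#.## -> #   bit 11 = 1  t=0,i=3
  .#.#. -> #   bit 10 = 1  t=0,i=9
  .#..# -> .   bit 9 = 0  t=0,i=16
  .#... -> .   bit 8 = 0  t=2,i=14
  ..### -> #   bit 7 = 1  t=2,i=8
  ..##. -> #   bit 6 = 1  t=1,i=18
  ..#.# -> #   bit 5 = 1  t=0,i=2
  ..#.. -> #   bit 4 = 1  t=4,i=0
  ...## -> #   bit 3 = 1  t=1,i=17
  ...#. -> #   bit 2 = 1  t=4,i=21
  ....# -> .   bit 1 = 0  t=1,i=16
  ..... -> .   bit 0 = 0  t=1,i=14
  bits 11010010101000011001110011111100 = 3533806844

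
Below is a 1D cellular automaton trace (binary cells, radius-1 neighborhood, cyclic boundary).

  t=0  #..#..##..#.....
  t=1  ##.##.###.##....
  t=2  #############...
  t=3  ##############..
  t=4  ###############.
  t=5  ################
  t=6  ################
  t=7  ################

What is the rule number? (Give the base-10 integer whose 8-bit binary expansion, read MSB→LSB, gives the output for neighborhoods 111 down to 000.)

  [7] ### => #  t=1,i=7
  [6] ##. => #  t=0,i=7
  [5] #.# => #  t=1,i=2
  [4] #.. => #  t=0,i=1
  [3] .## => #  t=0,i=6
  [2] .#. => #  t=0,i=0
  [1] ..# => .  t=0,i=2
  [0] ... => .  t=0,i=12
  bits 11111100 = 252

252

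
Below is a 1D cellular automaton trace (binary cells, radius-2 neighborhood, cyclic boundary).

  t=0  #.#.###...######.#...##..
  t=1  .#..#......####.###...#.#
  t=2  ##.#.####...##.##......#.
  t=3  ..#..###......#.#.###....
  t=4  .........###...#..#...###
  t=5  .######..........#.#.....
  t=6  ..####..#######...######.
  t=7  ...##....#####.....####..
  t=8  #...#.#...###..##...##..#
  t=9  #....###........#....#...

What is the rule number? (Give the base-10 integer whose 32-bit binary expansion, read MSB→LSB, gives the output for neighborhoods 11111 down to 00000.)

  #####|#  b31=1 t=0,i=12
  ####.|#  b30=1 t=0,i=14
  ###.#|.  b29=0 t=0,i=15
  ###..|.  b28=0 t=0,i=6
  ##.##|#  b27=1 t=1,i=15
  ##.#.|#  b26=1 t=0,i=16
  ##..#|.  b25=0 t=0,i=23
  ##...|.  b24=0 t=0,i=7
  #.###|#  b23=1 t=0,i=4
  #.##.|.  b22=0 t=2,i=0
  #.#.#|.  b21=0 t=0,i=2
  #.#..|#  b20=1 t=0,i=17
  #..##|.  b19=0 t=3,i=4
  #..#.|#  b18=1 t=0,i=24
  #...#|.  b17=0 t=0,i=8
  #....|#  b16=1 t=1,i=6
  .####|#  b15=1 t=0,i=11
  .###.|.  b14=0 t=0,i=5
  .##.#|.  b13=0 t=2,i=1
  .##..|#  b12=1 t=0,i=22
  .#.##|.  b11=0 t=0,i=3
  .#.#.|#  b10=1 t=0,i=1
  .#..#|.  b9=0 t=1,i=2
  .#...|#  b8=1 t=0,i=18
  ..###|.  b7=0 t=0,i=10
  ..##.|.  b6=0 t=0,i=21
  ..#.#|.  b5=0 t=0,i=0
  ..#..|.  b4=0 t=1,i=4
  ...##|.  b3=0 t=0,i=9
  ...#.|.  b2=0 t=1,i=21
  ....#|.  b1=0 t=1,i=9
  .....|#  b0=1 t=1,i=7
  bits 11001100100101011001010100000001 = 3432355073

3432355073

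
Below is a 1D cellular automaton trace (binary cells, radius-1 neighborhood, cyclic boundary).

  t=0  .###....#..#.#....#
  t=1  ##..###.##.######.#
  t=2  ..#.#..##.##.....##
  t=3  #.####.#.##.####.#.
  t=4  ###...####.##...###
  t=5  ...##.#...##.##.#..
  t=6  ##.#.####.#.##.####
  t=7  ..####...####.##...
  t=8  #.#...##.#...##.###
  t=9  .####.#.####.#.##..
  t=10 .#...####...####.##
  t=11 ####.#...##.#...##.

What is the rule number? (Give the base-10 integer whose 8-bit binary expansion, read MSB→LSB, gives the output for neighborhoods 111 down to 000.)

  [7] ### => .  t=0,i=2
  [6] ##. => .  t=0,i=3
  [5] #.# => #  t=0,i=0
  [4] #.. => #  t=0,i=4
  [3] .## => #  t=0,i=1
  [2] .#. => #  t=0,i=8
  [1] ..# => .  t=0,i=7
  [0] ... => #  t=0,i=5
  bits 00111101 = 61

61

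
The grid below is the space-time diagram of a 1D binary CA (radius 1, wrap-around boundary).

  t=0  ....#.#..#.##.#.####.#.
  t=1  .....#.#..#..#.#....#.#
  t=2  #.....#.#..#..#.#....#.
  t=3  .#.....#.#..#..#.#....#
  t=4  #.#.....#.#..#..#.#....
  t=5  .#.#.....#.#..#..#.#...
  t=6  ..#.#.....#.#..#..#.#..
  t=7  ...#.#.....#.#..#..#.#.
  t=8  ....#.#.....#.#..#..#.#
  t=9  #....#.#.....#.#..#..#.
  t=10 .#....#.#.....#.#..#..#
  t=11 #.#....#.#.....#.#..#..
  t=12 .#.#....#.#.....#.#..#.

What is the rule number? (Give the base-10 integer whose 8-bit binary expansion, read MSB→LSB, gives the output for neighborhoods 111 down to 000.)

  [7] ### => .  t=0,i=17
  [6] ##. => .  t=0,i=12
  [5] #.# => #  t=0,i=5
  [4] #.. => #  t=0,i=7
  [3] .## => .  t=0,i=11
  [2] .#. => .  t=0,i=4
  [1] ..# => .  t=0,i=3
  [0] ... => .  t=0,i=0
  bits 00110000 = 48

48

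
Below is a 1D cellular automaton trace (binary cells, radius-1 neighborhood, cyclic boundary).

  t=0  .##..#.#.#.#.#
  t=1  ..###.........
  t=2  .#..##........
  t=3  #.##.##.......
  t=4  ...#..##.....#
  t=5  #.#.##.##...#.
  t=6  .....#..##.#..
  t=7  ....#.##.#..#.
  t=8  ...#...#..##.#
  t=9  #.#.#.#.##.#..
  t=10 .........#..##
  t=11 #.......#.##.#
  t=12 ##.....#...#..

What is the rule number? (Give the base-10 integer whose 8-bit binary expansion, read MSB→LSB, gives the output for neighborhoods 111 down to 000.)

82

  ###|.  b7=0 t=1,i=3
  ##.|#  b6=1 t=0,i=2
  #.#|.  b5=0 t=0,i=0
  #..|#  b4=1 t=0,i=3
  .##|.  b3=0 t=0,i=1
  .#.|.  b2=0 t=0,i=5
  ..#|#  b1=1 t=0,i=4
  ...|.  b0=0 t=1,i=0
  bits 01010010 = 82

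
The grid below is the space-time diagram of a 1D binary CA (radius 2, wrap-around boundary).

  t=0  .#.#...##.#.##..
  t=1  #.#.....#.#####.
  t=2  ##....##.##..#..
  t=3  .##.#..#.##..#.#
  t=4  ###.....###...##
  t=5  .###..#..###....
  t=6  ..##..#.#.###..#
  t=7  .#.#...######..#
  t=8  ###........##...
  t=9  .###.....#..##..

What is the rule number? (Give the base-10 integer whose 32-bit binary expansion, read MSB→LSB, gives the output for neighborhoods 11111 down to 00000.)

1374190614

  [31] ##### => .  t=1,i=12
  [30] ####. => #  t=1,i=13
  [29] ###.# => .  t=1,i=14
  [28] ###.. => #  t=4,i=2
  [27] ##.## => .  t=2,i=8
  [26] ##.#. => .  t=0,i=9
  [25] ##..# => .  t=2,i=11
  [24] ##... => #  t=0,i=14
  [23] #.### => #  t=1,i=10
  [22] #.##. => #  t=0,i=12
  [21] #.#.# => #  t=0,i=10
  [20] #.#.. => .  t=0,i=3
  [19] #..## => #  t=2,i=15
  [18] #..#. => .  t=2,i=12
  [17] #...# => .  t=0,i=5
  [16] #.... => .  t=1,i=4
  [15] .#### => .  t=1,i=11
  [14] .###. => #  t=4,i=9
  [13] .##.# => #  t=0,i=8
  [12] .##.. => #  t=0,i=13
  [11] .#.## => #  t=0,i=11
  [10] .#.#. => #  t=0,i=2
  [9] .#..# => .  t=2,i=14
  [8] .#... => .  t=0,i=4
  [7] ..### => .  t=4,i=8
  [6] ..##. => .  t=0,i=7
  [5] ..#.# => .  t=0,i=1
  [4] ..#.. => #  t=2,i=13
  [3] ...## => .  t=0,i=6
  [2] ...#. => #  t=0,i=0
  [1] ....# => #  t=1,i=6
  [0] ..... => .  t=1,i=5
  bits 01010001111010000111110000010110 = 1374190614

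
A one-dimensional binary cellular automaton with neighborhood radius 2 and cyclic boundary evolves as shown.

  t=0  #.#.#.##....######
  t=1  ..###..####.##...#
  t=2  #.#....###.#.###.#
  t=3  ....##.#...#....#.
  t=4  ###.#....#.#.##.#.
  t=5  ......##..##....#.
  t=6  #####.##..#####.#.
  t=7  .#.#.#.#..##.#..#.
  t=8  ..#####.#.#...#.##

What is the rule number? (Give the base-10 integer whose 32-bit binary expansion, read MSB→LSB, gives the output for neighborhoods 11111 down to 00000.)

1227069139

  ##### -> .   bit 31 = 0  t=0,i=14
  ####. -> #   bit 30 = 1  t=0,i=17
  ###.# -> .   bit 29 = 0  t=0,i=0
  ###.. -> .   bit 28 = 0  t=1,i=4
  ##.## -> #   bit 27 = 1  t=1,i=11
  ##.#. -> .   bit 26 = 0  t=0,i=1
  ##..# -> .   bit 25 = 0  t=1,i=5
  ##... -> #   bit 24 = 1  t=0,i=8
  #.### -> .   bit 23 = 0  t=2,i=13
  #.##. -> .   bit 22 = 0  t=0,i=6
  #.#.# -> #   bit 21 = 1  t=0,i=2
  #.#.. -> .   bit 20 = 0  t=2,i=2
  #..## -> .   bit 19 = 0  t=1,i=1
  #..#. -> .   bit 18 = 0  t=7,i=0
  #...# -> #   bit 17 = 1  t=1,i=15
  #.... -> #   bit 16 = 1  t=0,i=9
  .#### -> #   bit 15 = 1  t=0,i=13
  .###. -> .   bit 14 = 0  t=1,i=3
  .##.# -> .   bit 13 = 0  t=2,i=0
  .##.. -> #   bit 12 = 1  t=0,i=7
  .#.## -> .   bit 11 = 0  t=0,i=5
  .#.#. -> #   bit 10 = 1  t=0,i=3
  .#..# -> #   bit 9 = 1  t=1,i=0
  .#... -> .   bit 8 = 0  t=2,i=3
  ..### -> #   bit 7 = 1  t=0,i=12
  ..##. -> #   bit 6 = 1  t=3,i=4
  ..#.# -> .   bit 5 = 0  t=4,i=9
  ..#.. -> #   bit 4 = 1  t=1,i=17
  ...## -> .   bit 3 = 0  t=0,i=11
  ...#. -> .   bit 2 = 0  t=1,i=16
  ....# -> #   bit 1 = 1  t=0,i=10
  ..... -> #   bit 0 = 1  t=3,i=1
  bits 01001001001000111001011011010011 = 1227069139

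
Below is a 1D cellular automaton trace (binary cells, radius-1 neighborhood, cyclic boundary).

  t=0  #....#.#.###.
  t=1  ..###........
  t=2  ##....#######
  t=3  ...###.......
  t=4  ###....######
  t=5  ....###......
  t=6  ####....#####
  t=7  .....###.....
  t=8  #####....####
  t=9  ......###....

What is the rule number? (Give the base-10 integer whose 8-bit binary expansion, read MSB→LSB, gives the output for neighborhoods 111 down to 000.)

  ### -> .   bit 7 = 0  t=0,i=10
  ##. -> .   bit 6 = 0  t=0,i=11
  #.# -> .   bit 5 = 0  t=0,i=6
  #.. -> .   bit 4 = 0  t=0,i=1
  .## -> .   bit 3 = 0  t=0,i=9
  .#. -> .   bit 2 = 0  t=0,i=0
  ..# -> #   bit 1 = 1  t=0,i=4
  ... -> #   bit 0 = 1  t=0,i=2
  bits 00000011 = 3

3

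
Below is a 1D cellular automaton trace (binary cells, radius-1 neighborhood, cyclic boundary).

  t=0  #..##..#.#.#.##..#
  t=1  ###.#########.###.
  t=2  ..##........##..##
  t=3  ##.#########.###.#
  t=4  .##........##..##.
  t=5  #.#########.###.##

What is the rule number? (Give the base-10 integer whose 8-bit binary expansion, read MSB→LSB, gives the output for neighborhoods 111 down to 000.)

119

  [7] ### => .  t=1,i=1
  [6] ##. => #  t=0,i=0
  [5] #.# => #  t=0,i=8
  [4] #.. => #  t=0,i=1
  [3] .## => .  t=0,i=3
  [2] .#. => #  t=0,i=7
  [1] ..# => #  t=0,i=2
  [0] ... => #  t=2,i=5
  bits 01110111 = 119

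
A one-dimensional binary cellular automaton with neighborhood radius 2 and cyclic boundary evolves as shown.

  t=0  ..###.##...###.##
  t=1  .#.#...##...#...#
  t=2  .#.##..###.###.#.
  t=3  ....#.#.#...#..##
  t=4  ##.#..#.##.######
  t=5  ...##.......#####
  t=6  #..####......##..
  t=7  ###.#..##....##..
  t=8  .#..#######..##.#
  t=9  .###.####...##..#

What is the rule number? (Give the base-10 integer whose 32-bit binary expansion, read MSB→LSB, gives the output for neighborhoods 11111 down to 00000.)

2168050516

  nb #####: next=#  (t=4,i=13, bit31=1)
  nb ####.: next=.  (t=4,i=0, bit30=0)
  nb ###.#: next=.  (t=0,i=4, bit29=0)
  nb ###..: next=.  (t=5,i=16, bit28=0)
  nb ##.##: next=.  (t=0,i=5, bit27=0)
  nb ##.#.: next=.  (t=2,i=14, bit26=0)
  nb ##..#: next=.  (t=0,i=0, bit25=0)
  nb ##...: next=#  (t=0,i=8, bit24=1)
  nb #.###: next=.  (t=2,i=11, bit23=0)
  nb #.##.: next=.  (t=0,i=6, bit22=0)
  nb #.#.#: next=#  (t=1,i=1, bit21=1)
  nb #.#..: next=#  (t=1,i=3, bit20=1)
  nb #..##: next=#  (t=0,i=1, bit19=1)
  nb #..#.: next=.  (t=2,i=0, bit18=0)
  nb #...#: next=.  (t=0,i=9, bit17=0)
  nb #....: next=#  (t=3,i=1, bit16=1)
  nb .####: next=#  (t=4,i=12, bit15=1)
  nb .###.: next=#  (t=0,i=3, bit14=1)
  nb .##.#: next=.  (t=4,i=9, bit13=0)
  nb .##..: next=#  (t=0,i=7, bit12=1)
  nb .#.##: next=.  (t=2,i=2, bit11=0)
  nb .#.#.: next=.  (t=1,i=0, bit10=0)
  nb .#..#: next=#  (t=2,i=16, bit9=1)
  nb .#...: next=#  (t=1,i=4, bit8=1)
  nb ..###: next=.  (t=0,i=2, bit7=0)
  nb ..##.: next=#  (t=1,i=7, bit6=1)
  nb ..#.#: next=.  (t=1,i=16, bit5=0)
  nb ..#..: next=#  (t=1,i=12, bit4=1)
  nb ...##: next=.  (t=0,i=10, bit3=0)
  nb ...#.: next=#  (t=1,i=11, bit2=1)
  nb ....#: next=.  (t=3,i=2, bit1=0)
  nb .....: next=.  (t=5,i=7, bit0=0)
  bits 10000001001110011101001101010100 = 2168050516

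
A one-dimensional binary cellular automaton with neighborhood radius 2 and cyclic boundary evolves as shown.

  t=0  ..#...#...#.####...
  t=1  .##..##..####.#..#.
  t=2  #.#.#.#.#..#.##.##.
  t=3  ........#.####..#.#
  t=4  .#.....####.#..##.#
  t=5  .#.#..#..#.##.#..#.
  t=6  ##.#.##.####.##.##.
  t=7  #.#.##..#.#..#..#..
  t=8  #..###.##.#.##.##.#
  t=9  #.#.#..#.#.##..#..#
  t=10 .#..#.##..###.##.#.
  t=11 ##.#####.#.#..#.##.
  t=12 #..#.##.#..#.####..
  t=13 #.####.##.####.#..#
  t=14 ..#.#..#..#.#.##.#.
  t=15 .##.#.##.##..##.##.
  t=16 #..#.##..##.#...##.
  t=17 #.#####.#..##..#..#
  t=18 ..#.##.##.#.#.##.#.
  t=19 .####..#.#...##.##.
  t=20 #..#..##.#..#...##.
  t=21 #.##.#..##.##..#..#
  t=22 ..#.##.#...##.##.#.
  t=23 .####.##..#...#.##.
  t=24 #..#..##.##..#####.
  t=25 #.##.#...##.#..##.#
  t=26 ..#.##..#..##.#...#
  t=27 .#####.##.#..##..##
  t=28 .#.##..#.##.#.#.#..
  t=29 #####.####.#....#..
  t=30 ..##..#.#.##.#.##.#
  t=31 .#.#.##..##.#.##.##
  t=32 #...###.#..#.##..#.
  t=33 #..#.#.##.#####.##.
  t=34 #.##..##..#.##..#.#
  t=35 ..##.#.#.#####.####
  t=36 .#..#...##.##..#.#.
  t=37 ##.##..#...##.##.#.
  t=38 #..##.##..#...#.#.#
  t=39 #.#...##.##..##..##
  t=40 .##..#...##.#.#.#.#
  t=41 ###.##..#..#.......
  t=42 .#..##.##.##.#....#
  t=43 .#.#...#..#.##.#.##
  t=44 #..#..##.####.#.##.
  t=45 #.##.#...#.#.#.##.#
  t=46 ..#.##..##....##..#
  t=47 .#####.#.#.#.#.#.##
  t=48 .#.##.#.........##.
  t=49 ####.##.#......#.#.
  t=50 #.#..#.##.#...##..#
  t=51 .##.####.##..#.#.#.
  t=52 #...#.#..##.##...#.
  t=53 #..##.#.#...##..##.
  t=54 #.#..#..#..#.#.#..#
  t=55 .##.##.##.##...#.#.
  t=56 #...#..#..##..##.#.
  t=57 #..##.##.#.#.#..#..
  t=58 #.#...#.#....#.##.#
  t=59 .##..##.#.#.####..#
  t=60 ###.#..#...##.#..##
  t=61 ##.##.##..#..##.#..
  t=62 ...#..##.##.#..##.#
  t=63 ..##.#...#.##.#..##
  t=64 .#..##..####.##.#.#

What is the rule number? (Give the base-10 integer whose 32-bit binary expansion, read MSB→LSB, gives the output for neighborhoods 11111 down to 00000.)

  [31] ##### => #  t=11,i=5
  [30] ####. => #  t=0,i=14
  [29] ###.# => .  t=1,i=12
  [28] ###.. => .  t=0,i=15
  [27] ##.## => .  t=2,i=15
  [26] ##.#. => #  t=1,i=13
  [25] ##..# => .  t=1,i=3
  [24] ##... => .  t=0,i=16
  [23] #.### => #  t=0,i=12
  [22] #.##. => #  t=2,i=13
  [21] #.#.# => .  t=2,i=0
  [20] #.#.. => #  t=1,i=14
  [19] #..## => #  t=1,i=0
  [18] #..#. => #  t=1,i=16
  [17] #...# => .  t=0,i=4
  [16] #.... => #  t=0,i=17
  [15] .#### => .  t=0,i=13
  [14] .###. => #  t=8,i=4
  [13] .##.# => .  t=2,i=14
  [12] .##.. => #  t=1,i=2
  [11] .#.## => #  t=0,i=11
  [10] .#.#. => .  t=2,i=1
  [9] .#..# => .  t=1,i=15
  [8] .#... => .  t=0,i=3
  [7] ..### => .  t=1,i=9
  [6] ..##. => .  t=1,i=1
  [5] ..#.# => #  t=0,i=10
  [4] ..#.. => #  t=0,i=2
  [3] ...## => #  t=4,i=6
  [2] ...#. => #  t=0,i=1
  [1] ....# => .  t=0,i=0
  [0] ..... => .  t=0,i=18
  bits 11000100110111010101100000111100 = 3302840380

3302840380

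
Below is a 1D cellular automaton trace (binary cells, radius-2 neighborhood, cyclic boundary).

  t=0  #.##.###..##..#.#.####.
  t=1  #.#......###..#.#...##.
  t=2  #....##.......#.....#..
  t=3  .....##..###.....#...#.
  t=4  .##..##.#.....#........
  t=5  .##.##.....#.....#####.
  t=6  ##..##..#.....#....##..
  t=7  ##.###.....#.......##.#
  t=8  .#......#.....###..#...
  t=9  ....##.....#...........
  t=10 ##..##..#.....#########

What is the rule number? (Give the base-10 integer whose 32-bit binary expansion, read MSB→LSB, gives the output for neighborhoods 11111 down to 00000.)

  nb #####: next=#  (t=5,i=19, bit31=1)
  nb ####.: next=#  (t=0,i=20, bit30=1)
  nb ###.#: next=#  (t=0,i=21, bit29=1)
  nb ###..: next=.  (t=0,i=7, bit28=0)
  nb ##.##: next=.  (t=0,i=4, bit27=0)
  nb ##.#.: next=.  (t=0,i=22, bit26=0)
  nb ##..#: next=.  (t=0,i=8, bit25=0)
  nb ##...: next=.  (t=2,i=7, bit24=0)
  nb #.###: next=.  (t=0,i=5, bit23=0)
  nb #.##.: next=#  (t=0,i=2, bit22=1)
  nb #.#.#: next=#  (t=0,i=0, bit21=1)
  nb #.#..: next=.  (t=1,i=2, bit20=0)
  nb #..##: next=#  (t=0,i=9, bit19=1)
  nb #..#.: next=.  (t=0,i=13, bit18=0)
  nb #...#: next=.  (t=1,i=18, bit17=0)
  nb #....: next=.  (t=1,i=4, bit16=0)
  nb .####: next=.  (t=0,i=19, bit15=0)
  nb .###.: next=.  (t=0,i=6, bit14=0)
  nb .##.#: next=.  (t=0,i=3, bit13=0)
  nb .##..: next=#  (t=0,i=11, bit12=1)
  nb .#.##: next=.  (t=0,i=1, bit11=0)
  nb .#.#.: next=.  (t=0,i=15, bit10=0)
  nb .#..#: next=#  (t=2,i=21, bit9=1)
  nb .#...: next=.  (t=1,i=3, bit8=0)
  nb ..###: next=.  (t=1,i=9, bit7=0)
  nb ..##.: next=#  (t=0,i=10, bit6=1)
  nb ..#.#: next=#  (t=0,i=14, bit5=1)
  nb ..#..: next=.  (t=2,i=0, bit4=0)
  nb ...##: next=.  (t=1,i=8, bit3=0)
  nb ...#.: next=.  (t=2,i=13, bit2=0)
  nb ....#: next=.  (t=1,i=7, bit1=0)
  nb .....: next=#  (t=1,i=5, bit0=1)
  bits 11100000011010000001001001100001 = 3764916833

3764916833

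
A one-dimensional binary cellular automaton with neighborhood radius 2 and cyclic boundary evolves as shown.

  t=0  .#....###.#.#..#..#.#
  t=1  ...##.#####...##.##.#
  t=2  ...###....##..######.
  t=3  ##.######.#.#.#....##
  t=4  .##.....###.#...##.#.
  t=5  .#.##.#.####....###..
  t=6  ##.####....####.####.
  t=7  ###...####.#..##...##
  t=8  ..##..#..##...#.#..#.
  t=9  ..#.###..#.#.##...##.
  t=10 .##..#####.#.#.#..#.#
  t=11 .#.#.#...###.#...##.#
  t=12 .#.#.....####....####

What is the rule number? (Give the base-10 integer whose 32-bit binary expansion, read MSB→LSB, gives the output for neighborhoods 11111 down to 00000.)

  [31] ##### => .  t=1,i=8
  [30] ####. => .  t=1,i=9
  [29] ###.# => #  t=0,i=8
  [28] ###.. => #  t=1,i=10
  [27] ##.## => #  t=1,i=5
  [26] ##.#. => #  t=0,i=9
  [25] ##..# => #  t=2,i=12
  [24] ##... => #  t=1,i=11
  [23] #.### => .  t=1,i=6
  [22] #.##. => #  t=1,i=17
  [21] #.#.# => #  t=0,i=10
  [20] #.#.. => .  t=0,i=1
  [19] #..## => .  t=2,i=13
  [18] #..#. => #  t=0,i=14
  [17] #...# => .  t=1,i=1
  [16] #.... => #  t=0,i=3
  [15] .#### => .  t=1,i=7
  [14] .###. => #  t=0,i=7
  [13] .##.# => #  t=1,i=4
  [12] .##.. => .  t=2,i=11
  [11] .#.## => .  t=5,i=2
  [10] .#.#. => .  t=0,i=0
  [9] .#..# => .  t=0,i=13
  [8] .#... => .  t=0,i=2
  [7] ..### => #  t=0,i=6
  [6] ..##. => #  t=1,i=3
  [5] ..#.# => #  t=0,i=18
  [4] ..#.. => #  t=0,i=15
  [3] ...## => .  t=0,i=5
  [2] ...#. => #  t=5,i=0
  [1] ....# => #  t=0,i=4
  [0] ..... => .  t=4,i=5
  bits 00111111011001010110000011110110 = 1063608566

1063608566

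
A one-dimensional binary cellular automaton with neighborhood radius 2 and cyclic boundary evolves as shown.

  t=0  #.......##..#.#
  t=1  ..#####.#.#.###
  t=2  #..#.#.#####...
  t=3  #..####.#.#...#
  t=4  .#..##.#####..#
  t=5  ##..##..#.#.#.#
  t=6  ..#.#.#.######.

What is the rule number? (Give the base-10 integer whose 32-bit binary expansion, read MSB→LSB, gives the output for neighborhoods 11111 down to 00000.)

1181855095

  ##### -> .   bit 31 = 0  t=1,i=4
  ####. -> #   bit 30 = 1  t=1,i=5
  ###.# -> .   bit 29 = 0  t=1,i=6
  ###.. -> .   bit 28 = 0  t=1,i=14
  ##.## -> .   bit 27 = 0  t=4,i=6
  ##.#. -> #   bit 26 = 1  t=1,i=7
  ##..# -> #   bit 25 = 1  t=0,i=10
  ##... -> .   bit 24 = 0  t=0,i=1
  #.### -> .   bit 23 = 0  t=1,i=12
  #.##. -> #   bit 22 = 1  t=0,i=14
  #.#.# -> #   bit 21 = 1  t=1,i=8
  #.#.. -> #   bit 20 = 1  t=3,i=10
  #..## -> .   bit 19 = 0  t=1,i=1
  #..#. -> .   bit 18 = 0  t=0,i=11
  #...# -> .   bit 17 = 0  t=2,i=13
  #.... -> #   bit 16 = 1  t=0,i=2
  .#### -> #   bit 15 = 1  t=1,i=3
  .###. -> .   bit 14 = 0  t=1,i=13
  .##.# -> #   bit 13 = 1  t=4,i=5
  .##.. -> .   bit 12 = 0  t=0,i=0
  .#.## -> #   bit 11 = 1  t=0,i=13
  .#.#. -> #   bit 10 = 1  t=1,i=9
  .#..# -> .   bit 9 = 0  t=2,i=1
  .#... -> #   bit 8 = 1  t=3,i=11
  ..### -> .   bit 7 = 0  t=1,i=2
  ..##. -> #   bit 6 = 1  t=0,i=8
  ..#.# -> #   bit 5 = 1  t=0,i=12
  ..#.. -> #   bit 4 = 1  t=2,i=0
  ...## -> .   bit 3 = 0  t=0,i=7
  ...#. -> #   bit 2 = 1  t=2,i=14
  ....# -> #   bit 1 = 1  t=0,i=6
  ..... -> #   bit 0 = 1  t=0,i=3
  bits 01000110011100011010110101110111 = 1181855095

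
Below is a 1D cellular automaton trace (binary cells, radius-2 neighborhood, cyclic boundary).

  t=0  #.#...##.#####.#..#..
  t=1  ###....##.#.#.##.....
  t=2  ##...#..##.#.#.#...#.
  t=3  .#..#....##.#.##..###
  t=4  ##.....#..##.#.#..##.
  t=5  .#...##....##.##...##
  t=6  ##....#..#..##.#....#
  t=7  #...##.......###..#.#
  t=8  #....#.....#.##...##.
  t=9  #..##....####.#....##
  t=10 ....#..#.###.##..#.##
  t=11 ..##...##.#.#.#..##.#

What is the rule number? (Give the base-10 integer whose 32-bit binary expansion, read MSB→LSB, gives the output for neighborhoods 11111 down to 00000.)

1276181670

  nb #####: next=.  (t=0,i=11, bit31=0)
  nb ####.: next=#  (t=0,i=12, bit30=1)
  nb ###.#: next=.  (t=0,i=13, bit29=0)
  nb ###..: next=.  (t=1,i=2, bit28=0)
  nb ##.##: next=#  (t=0,i=8, bit27=1)
  nb ##.#.: next=#  (t=0,i=14, bit26=1)
  nb ##..#: next=.  (t=3,i=16, bit25=0)
  nb ##...: next=.  (t=1,i=3, bit24=0)
  nb #.###: next=.  (t=0,i=9, bit23=0)
  nb #.##.: next=.  (t=1,i=14, bit22=0)
  nb #.#.#: next=.  (t=1,i=10, bit21=0)
  nb #.#..: next=#  (t=0,i=2, bit20=1)
  nb #..##: next=.  (t=2,i=7, bit19=0)
  nb #..#.: next=.  (t=0,i=17, bit18=0)
  nb #...#: next=.  (t=0,i=4, bit17=0)
  nb #....: next=.  (t=1,i=4, bit16=0)
  nb .####: next=#  (t=0,i=10, bit15=1)
  nb .###.: next=#  (t=1,i=1, bit14=1)
  nb .##.#: next=#  (t=0,i=7, bit13=1)
  nb .##..: next=#  (t=1,i=15, bit12=1)
  nb .#.##: next=#  (t=1,i=13, bit11=1)
  nb .#.#.: next=#  (t=0,i=1, bit10=1)
  nb .#..#: next=.  (t=0,i=16, bit9=0)
  nb .#...: next=.  (t=0,i=3, bit8=0)
  nb ..###: next=#  (t=1,i=0, bit7=1)
  nb ..##.: next=.  (t=0,i=6, bit6=0)
  nb ..#.#: next=#  (t=0,i=0, bit5=1)
  nb ..#..: next=.  (t=0,i=18, bit4=0)
  nb ...##: next=.  (t=0,i=5, bit3=0)
  nb ...#.: next=#  (t=2,i=4, bit2=1)
  nb ....#: next=#  (t=1,i=5, bit1=1)
  nb .....: next=.  (t=1,i=18, bit0=0)
  bits 01001100000100001111110010100110 = 1276181670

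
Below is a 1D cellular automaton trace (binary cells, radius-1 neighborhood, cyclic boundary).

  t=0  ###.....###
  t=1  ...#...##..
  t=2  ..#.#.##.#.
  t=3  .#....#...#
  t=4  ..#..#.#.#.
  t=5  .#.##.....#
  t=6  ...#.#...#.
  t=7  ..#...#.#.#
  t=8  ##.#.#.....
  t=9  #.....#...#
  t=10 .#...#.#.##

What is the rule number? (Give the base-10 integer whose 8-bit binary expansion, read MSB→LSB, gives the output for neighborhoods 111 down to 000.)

  nb ###: next=.  (t=0,i=0, bit7=0)
  nb ##.: next=.  (t=0,i=2, bit6=0)
  nb #.#: next=.  (t=2,i=3, bit5=0)
  nb #..: next=#  (t=0,i=3, bit4=1)
  nb .##: next=#  (t=0,i=8, bit3=1)
  nb .#.: next=.  (t=1,i=3, bit2=0)
  nb ..#: next=#  (t=0,i=7, bit1=1)
  nb ...: next=.  (t=0,i=4, bit0=0)
  bits 00011010 = 26

26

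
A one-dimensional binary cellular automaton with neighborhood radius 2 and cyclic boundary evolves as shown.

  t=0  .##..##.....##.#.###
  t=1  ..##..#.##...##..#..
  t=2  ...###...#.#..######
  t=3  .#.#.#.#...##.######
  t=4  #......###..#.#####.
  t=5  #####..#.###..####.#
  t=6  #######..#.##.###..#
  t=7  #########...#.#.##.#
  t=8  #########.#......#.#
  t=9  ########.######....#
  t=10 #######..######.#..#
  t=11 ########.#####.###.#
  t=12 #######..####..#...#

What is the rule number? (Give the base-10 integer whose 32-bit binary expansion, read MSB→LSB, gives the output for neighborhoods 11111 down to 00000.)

  #####|#  b31=1 t=2,i=16
  ####.|#  b30=1 t=2,i=18
  ###.#|.  b29=0 t=0,i=19
  ###..|#  b28=1 t=2,i=5
  ##.##|.  b27=0 t=0,i=0
  ##.#.|#  b26=1 t=0,i=14
  ##..#|#  b25=1 t=0,i=3
  ##...|.  b24=0 t=0,i=7
  #.###|#  b23=1 t=0,i=17
  #.##.|.  b22=0 t=0,i=1
  #.#.#|.  b21=0 t=0,i=15
  #.#..|#  b20=1 t=2,i=11
  #..##|.  b19=0 t=0,i=4
  #..#.|#  b18=1 t=1,i=5
  #...#|#  b17=1 t=1,i=11
  #....|#  b16=1 t=0,i=8
  .####|#  b15=1 t=2,i=15
  .###.|.  b14=0 t=0,i=18
  .##.#|#  b13=1 t=0,i=13
  .##..|#  b12=1 t=0,i=2
  .#.##|.  b11=0 t=0,i=16
  .#.#.|.  b10=0 t=2,i=10
  .#..#|#  b9=1 t=2,i=12
  .#...|#  b8=1 t=1,i=18
  ..###|#  b7=1 t=2,i=3
  ..##.|.  b6=0 t=0,i=5
  ..#.#|.  b5=0 t=1,i=6
  ..#..|#  b4=1 t=1,i=17
  ...##|.  b3=0 t=0,i=11
  ...#.|.  b2=0 t=2,i=8
  ....#|.  b1=0 t=0,i=10
  .....|#  b0=1 t=0,i=9
  bits 11010110100101111011001110010001 = 3600266129

3600266129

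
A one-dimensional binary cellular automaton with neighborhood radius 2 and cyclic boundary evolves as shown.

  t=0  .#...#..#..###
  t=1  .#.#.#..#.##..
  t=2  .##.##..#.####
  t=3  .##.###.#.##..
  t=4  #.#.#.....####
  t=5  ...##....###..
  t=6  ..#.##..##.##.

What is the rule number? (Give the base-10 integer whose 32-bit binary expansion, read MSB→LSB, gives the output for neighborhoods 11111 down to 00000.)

  [31] ##### => .  t=4,i=12
  [30] ####. => .  t=2,i=12
  [29] ###.# => .  t=0,i=13
  [28] ###.. => #  t=5,i=11
  [27] ##.## => .  t=2,i=0
  [26] ##.#. => .  t=0,i=0
  [25] ##..# => #  t=2,i=6
  [24] ##... => #  t=1,i=12
  [23] #.### => #  t=2,i=10
  [22] #.##. => #  t=1,i=10
  [21] #.#.# => .  t=1,i=3
  [20] #.#.. => #  t=0,i=1
  [19] #..## => #  t=0,i=10
  [18] #..#. => .  t=0,i=7
  [17] #...# => #  t=0,i=3
  [16] #.... => .  t=4,i=6
  [15] .#### => #  t=2,i=11
  [14] .###. => .  t=0,i=12
  [13] .##.# => #  t=2,i=2
  [12] .##.. => #  t=1,i=11
  [11] .#.## => .  t=1,i=9
  [10] .#.#. => #  t=1,i=2
  [9] .#..# => .  t=0,i=6
  [8] .#... => .  t=0,i=2
  [7] ..### => #  t=0,i=11
  [6] ..##. => .  t=3,i=1
  [5] ..#.# => #  t=1,i=1
  [4] ..#.. => #  t=0,i=5
  [3] ...## => #  t=3,i=0
  [2] ...#. => .  t=0,i=4
  [1] ....# => .  t=4,i=8
  [0] ..... => .  t=4,i=7
  bits 00010011110110101011010010111000 = 333100216

333100216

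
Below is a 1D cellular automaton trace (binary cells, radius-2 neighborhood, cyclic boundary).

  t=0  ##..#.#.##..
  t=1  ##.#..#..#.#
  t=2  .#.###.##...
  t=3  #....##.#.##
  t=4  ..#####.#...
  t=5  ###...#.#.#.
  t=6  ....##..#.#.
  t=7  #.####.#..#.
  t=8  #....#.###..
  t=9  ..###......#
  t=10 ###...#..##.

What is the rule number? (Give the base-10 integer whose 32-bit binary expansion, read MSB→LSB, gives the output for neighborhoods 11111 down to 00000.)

  nb #####: next=.  (t=4,i=4, bit31=0)
  nb ####.: next=.  (t=4,i=5, bit30=0)
  nb ###.#: next=#  (t=1,i=1, bit29=1)
  nb ###..: next=.  (t=3,i=0, bit28=0)
  nb ##.##: next=#  (t=2,i=6, bit27=1)
  nb ##.#.: next=.  (t=1,i=2, bit26=0)
  nb ##..#: next=.  (t=0,i=2, bit25=0)
  nb ##...: next=.  (t=2,i=9, bit24=0)
  nb #.###: next=.  (t=1,i=11, bit23=0)
  nb #.##.: next=.  (t=0,i=8, bit22=0)
  nb #.#.#: next=#  (t=0,i=6, bit21=1)
  nb #.#..: next=#  (t=1,i=3, bit20=1)
  nb #..##: next=#  (t=0,i=11, bit19=1)
  nb #..#.: next=#  (t=0,i=3, bit18=1)
  nb #...#: next=#  (t=5,i=4, bit17=1)
  nb #....: next=#  (t=2,i=10, bit16=1)
  nb .####: next=.  (t=4,i=3, bit15=0)
  nb .###.: next=.  (t=1,i=0, bit14=0)
  nb .##.#: next=#  (t=3,i=6, bit13=1)
  nb .##..: next=#  (t=0,i=1, bit12=1)
  nb .#.##: next=.  (t=0,i=7, bit11=0)
  nb .#.#.: next=.  (t=0,i=5, bit10=0)
  nb .#..#: next=#  (t=1,i=4, bit9=1)
  nb .#...: next=.  (t=4,i=9, bit8=0)
  nb ..###: next=#  (t=4,i=2, bit7=1)
  nb ..##.: next=#  (t=0,i=0, bit6=1)
  nb ..#.#: next=.  (t=0,i=4, bit5=0)
  nb ..#..: next=.  (t=1,i=6, bit4=0)
  nb ...##: next=#  (t=3,i=4, bit3=1)
  nb ...#.: next=#  (t=2,i=0, bit2=1)
  nb ....#: next=#  (t=2,i=11, bit1=1)
  nb .....: next=.  (t=4,i=11, bit0=0)
  bits 00101000001111110011001011001110 = 675230414

675230414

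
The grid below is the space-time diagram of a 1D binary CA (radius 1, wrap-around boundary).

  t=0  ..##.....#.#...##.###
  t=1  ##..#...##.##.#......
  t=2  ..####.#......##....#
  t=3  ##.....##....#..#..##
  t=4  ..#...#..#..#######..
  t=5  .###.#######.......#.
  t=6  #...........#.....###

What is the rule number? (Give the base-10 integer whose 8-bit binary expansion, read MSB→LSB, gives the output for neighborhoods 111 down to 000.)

  [7] ### => .  t=0,i=19
  [6] ##. => .  t=0,i=3
  [5] #.# => .  t=0,i=10
  [4] #.. => #  t=0,i=0
  [3] .## => .  t=0,i=2
  [2] .#. => #  t=0,i=9
  [1] ..# => #  t=0,i=1
  [0] ... => .  t=0,i=5
  bits 00010110 = 22

22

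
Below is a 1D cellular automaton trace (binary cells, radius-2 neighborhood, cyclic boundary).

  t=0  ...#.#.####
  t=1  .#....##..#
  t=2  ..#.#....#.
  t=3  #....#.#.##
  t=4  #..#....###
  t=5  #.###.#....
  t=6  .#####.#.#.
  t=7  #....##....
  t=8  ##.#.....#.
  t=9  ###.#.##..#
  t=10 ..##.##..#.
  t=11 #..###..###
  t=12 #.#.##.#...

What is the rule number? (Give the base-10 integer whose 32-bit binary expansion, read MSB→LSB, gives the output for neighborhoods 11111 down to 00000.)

1020160275

  [31] ##### => .  t=6,i=3
  [30] ####. => .  t=0,i=9
  [29] ###.# => #  t=5,i=4
  [28] ###.. => #  t=0,i=10
  [27] ##.## => #  t=10,i=4
  [26] ##.#. => #  t=5,i=5
  [25] ##..# => .  t=1,i=8
  [24] ##... => .  t=0,i=0
  [23] #.### => #  t=0,i=7
  [22] #.##. => #  t=8,i=0
  [21] #.#.# => .  t=0,i=5
  [20] #.#.. => .  t=1,i=1
  [19] #..## => #  t=6,i=0
  [18] #..#. => #  t=1,i=9
  [17] #...# => #  t=0,i=1
  [16] #.... => .  t=1,i=3
  [15] .#### => .  t=0,i=8
  [14] .###. => #  t=3,i=10
  [13] .##.# => #  t=8,i=1
  [12] .##.. => .  t=1,i=7
  [11] .#.## => #  t=0,i=6
  [10] .#.#. => .  t=0,i=4
  [9] .#..# => .  t=6,i=10
  [8] .#... => #  t=1,i=2
  [7] ..### => .  t=4,i=8
  [6] ..##. => .  t=1,i=6
  [5] ..#.# => .  t=0,i=3
  [4] ..#.. => #  t=2,i=9
  [3] ...## => .  t=1,i=5
  [2] ...#. => .  t=0,i=2
  [1] ....# => #  t=1,i=4
  [0] ..... => #  t=8,i=6
  bits 00111100110011100110100100010011 = 1020160275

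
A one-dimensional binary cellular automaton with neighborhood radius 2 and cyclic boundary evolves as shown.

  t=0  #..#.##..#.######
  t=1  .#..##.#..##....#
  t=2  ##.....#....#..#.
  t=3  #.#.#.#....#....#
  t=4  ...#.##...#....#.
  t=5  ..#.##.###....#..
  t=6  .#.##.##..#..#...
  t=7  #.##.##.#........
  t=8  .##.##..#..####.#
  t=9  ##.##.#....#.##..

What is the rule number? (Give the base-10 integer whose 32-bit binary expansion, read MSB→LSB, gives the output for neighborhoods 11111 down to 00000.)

  [31] ##### => .  t=0,i=13
  [30] ####. => #  t=0,i=16
  [29] ###.# => #  t=8,i=14
  [28] ###.. => .  t=0,i=0
  [27] ##.## => #  t=5,i=6
  [26] ##.#. => .  t=1,i=6
  [25] ##..# => #  t=0,i=1
  [24] ##... => #  t=1,i=12
  [23] #.### => #  t=0,i=11
  [22] #.##. => #  t=0,i=5
  [21] #.#.# => .  t=3,i=2
  [20] #.#.. => #  t=1,i=1
  [19] #..## => .  t=1,i=3
  [18] #..#. => .  t=0,i=2
  [17] #...# => #  t=4,i=8
  [16] #.... => .  t=1,i=13
  [15] .#### => .  t=0,i=12
  [14] .###. => .  t=5,i=8
  [13] .##.# => .  t=1,i=5
  [12] .##.. => .  t=0,i=6
  [11] .#.## => #  t=0,i=4
  [10] .#.#. => #  t=1,i=0
  [9] .#..# => .  t=1,i=2
  [8] .#... => .  t=2,i=8
  [7] ..### => #  t=8,i=11
  [6] ..##. => .  t=1,i=4
  [5] ..#.# => .  t=0,i=3
  [4] ..#.. => .  t=2,i=7
  [3] ...## => #  t=3,i=15
  [2] ...#. => #  t=1,i=15
  [1] ....# => .  t=1,i=14
  [0] ..... => #  t=2,i=4
  bits 01101011110100100000110010001101 = 1808927885

1808927885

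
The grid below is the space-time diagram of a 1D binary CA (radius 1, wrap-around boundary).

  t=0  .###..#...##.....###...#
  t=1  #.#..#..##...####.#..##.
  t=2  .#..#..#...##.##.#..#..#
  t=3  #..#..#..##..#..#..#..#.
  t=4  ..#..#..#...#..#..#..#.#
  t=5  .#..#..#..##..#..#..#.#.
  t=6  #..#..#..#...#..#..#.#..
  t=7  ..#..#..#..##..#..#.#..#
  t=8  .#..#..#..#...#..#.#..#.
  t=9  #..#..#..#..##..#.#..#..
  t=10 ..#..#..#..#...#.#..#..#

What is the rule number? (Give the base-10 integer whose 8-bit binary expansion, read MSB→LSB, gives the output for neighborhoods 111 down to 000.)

  ### -> #   bit 7 = 1  t=0,i=2
  ##. -> .   bit 6 = 0  t=0,i=3
  #.# -> #   bit 5 = 1  t=0,i=0
  #.. -> .   bit 4 = 0  t=0,i=4
  .## -> .   bit 3 = 0  t=0,i=1
  .#. -> .   bit 2 = 0  t=0,i=6
  ..# -> #   bit 1 = 1  t=0,i=5
  ... -> #   bit 0 = 1  t=0,i=8
  bits 10100011 = 163

163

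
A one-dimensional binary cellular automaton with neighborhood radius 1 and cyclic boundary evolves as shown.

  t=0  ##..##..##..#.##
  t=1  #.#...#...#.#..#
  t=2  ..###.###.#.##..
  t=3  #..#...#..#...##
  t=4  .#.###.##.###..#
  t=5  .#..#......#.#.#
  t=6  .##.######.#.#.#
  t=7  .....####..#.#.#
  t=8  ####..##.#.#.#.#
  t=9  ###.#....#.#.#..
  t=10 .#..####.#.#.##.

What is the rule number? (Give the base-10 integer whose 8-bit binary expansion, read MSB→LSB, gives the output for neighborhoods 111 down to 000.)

149

  [7] ### => #  t=0,i=0
  [6] ##. => .  t=0,i=1
  [5] #.# => .  t=0,i=13
  [4] #.. => #  t=0,i=2
  [3] .## => .  t=0,i=4
  [2] .#. => #  t=0,i=12
  [1] ..# => .  t=0,i=3
  [0] ... => #  t=1,i=4
  bits 10010101 = 149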